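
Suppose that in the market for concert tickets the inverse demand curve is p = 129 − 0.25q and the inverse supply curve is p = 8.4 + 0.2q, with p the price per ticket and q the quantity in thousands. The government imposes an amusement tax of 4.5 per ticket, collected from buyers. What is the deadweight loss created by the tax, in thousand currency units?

Deadweight loss = 22.5 thousand.

Rewrite in direct form: qd = 516 − 4p and qs = 5p − 42.
Before the tax: set 516 − 4p = 5p − 42 → p* = 62, q* = 268.
With the tax collected from buyers, demand (in seller-price terms) shifts: qd = 516 − 4(p + 4.5).
New equilibrium: buyers pay 64.5, sellers receive 60, q = 258. (Wedge: pb − ps = 4.5.)
Quantity falls by |ΔQ| = |268 − 258| = 10.
DWL = ½ · t · |ΔQ| = ½ · 4.5 · 10 = 22.5.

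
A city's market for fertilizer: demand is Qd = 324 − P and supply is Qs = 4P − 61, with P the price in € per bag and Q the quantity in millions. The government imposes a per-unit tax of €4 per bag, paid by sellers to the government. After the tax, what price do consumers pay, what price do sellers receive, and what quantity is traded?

Without the tax, 324 − P = 4P − 61 gives 5P = 385, so P* = €77 and Q* = 247.
With the tax collected from sellers, supply shifts: Qs = 4(P − 4) − 61.
New equilibrium: consumers pay €80.2, sellers receive €76.2, Q = 243.8. (Wedge: Pb − Ps = 4.)
The less price-elastic side of the market bears the larger share of a per-unit tax.

Consumers pay €80.2; sellers receive €76.2; quantity = 243.8.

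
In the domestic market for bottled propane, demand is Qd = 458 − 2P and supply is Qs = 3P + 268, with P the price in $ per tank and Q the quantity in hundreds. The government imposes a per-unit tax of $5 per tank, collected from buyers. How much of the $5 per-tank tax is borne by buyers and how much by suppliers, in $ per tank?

Without the tax, 458 − 2P = 3P + 268 gives 5P = 190, so P* = $38 and Q* = 382.
With the tax collected from buyers, demand (in seller-price terms) shifts: Qd = 458 − 2(P + 5).
Solving gives Q = 376 with buyers paying $41 and suppliers receiving $36 (the $5 wedge).
Burden on buyers: $3; on suppliers: $2. (They sum to $5.)

Buyers bear $3 per tank; suppliers bear $2 per tank.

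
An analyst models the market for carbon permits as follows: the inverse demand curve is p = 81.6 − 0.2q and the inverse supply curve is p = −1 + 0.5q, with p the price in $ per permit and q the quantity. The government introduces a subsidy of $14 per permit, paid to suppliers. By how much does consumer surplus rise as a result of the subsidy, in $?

Consumer surplus rises by $512.

Inverting to q(p) form: qd = 408 − 5p; qs = 2p + 2.
Without the subsidy, 408 − 5p = 2p + 2 gives 7p = 406, so p* = $58 and q* = 118.
With a per-unit subsidy paid to suppliers, each receives p + 14 per unit sold, so supply becomes qs = 2(p + 14) + 2.
New equilibrium: buyers pay $54, suppliers receive $68, q = 138. (Wedge: pb − ps = −14.)
ΔCS is the trapezoid between Q = 138 and Q = 118 of height $4: ½ · (118 + 138) · 4 = $512.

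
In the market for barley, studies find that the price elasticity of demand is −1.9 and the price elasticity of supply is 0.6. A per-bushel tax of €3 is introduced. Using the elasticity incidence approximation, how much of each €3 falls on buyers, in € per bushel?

Buyers bear ≈ €0.72 per bushel.

Incidence ratio: buyers' share ≈ εs / (εs + |εd|) = 0.6 / (0.6 + 1.9) = 0.24.
So buyers bear ≈ 0.24 × €3 = €0.72; producers bear €2.28.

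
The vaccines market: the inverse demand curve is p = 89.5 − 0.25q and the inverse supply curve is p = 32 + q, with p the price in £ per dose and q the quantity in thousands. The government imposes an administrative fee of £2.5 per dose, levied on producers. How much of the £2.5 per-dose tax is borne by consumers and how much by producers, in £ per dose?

Inverting to q(p) form: qd = 358 − 4p; qs = p − 32.
Without the tax, 358 − 4p = p − 32 gives 5p = 390, so p* = £78 and q* = 46.
With the tax collected from producers, supply shifts: qs = (p − 2.5) − 32.
Solving gives q = 44 with consumers paying £78.5 and producers receiving £76 (the £2.5 wedge).
Burden on consumers: £0.5; on producers: £2. (They sum to £2.5.)
The less price-elastic side of the market bears the larger share of a per-unit tax.

Consumers bear £0.5 per dose; producers bear £2 per dose.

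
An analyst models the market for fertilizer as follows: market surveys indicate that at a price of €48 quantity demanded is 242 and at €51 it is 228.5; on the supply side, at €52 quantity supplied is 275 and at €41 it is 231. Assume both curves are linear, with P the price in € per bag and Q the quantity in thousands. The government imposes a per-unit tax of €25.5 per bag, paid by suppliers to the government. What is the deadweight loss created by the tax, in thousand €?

Deadweight loss = €688.5 thousand.

Demand slope: (228.5 − 242)/(51 − 48) = -4.5, so Qd = 458 − 4.5P.
Supply slope: (231 − 275)/(41 − 52) = 4, so Qs = 4P + 67.
Before the tax: set 458 − 4.5P = 4P + 67 → P* = €46, Q* = 251.
With the tax collected from suppliers, supply shifts: Qs = 4(P − 25.5) + 67.
Solving gives Q = 197 with consumers paying €58 and suppliers receiving €32.5 (the €25.5 wedge).
Quantity falls by |ΔQ| = |251 − 197| = 54.
DWL = ½ · t · |ΔQ| = ½ · 25.5 · 54 = €688.5.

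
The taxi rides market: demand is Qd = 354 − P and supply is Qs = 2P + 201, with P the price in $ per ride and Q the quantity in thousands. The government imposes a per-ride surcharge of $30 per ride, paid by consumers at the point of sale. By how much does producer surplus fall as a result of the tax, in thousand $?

Producer surplus falls by $2930 thousand.

Without the tax, 354 − P = 2P + 201 gives 3P = 153, so P* = $51 and Q* = 303.
With the tax collected from consumers, demand (in seller-price terms) shifts: Qd = 354 − (P + 30).
New equilibrium: consumers pay $71, sellers receive $41, Q = 283. (Wedge: Pb − Ps = 30.)
ΔPS is the trapezoid between Q = 283 and Q = 303 of height $10: ½ · (303 + 283) · 10 = $2930.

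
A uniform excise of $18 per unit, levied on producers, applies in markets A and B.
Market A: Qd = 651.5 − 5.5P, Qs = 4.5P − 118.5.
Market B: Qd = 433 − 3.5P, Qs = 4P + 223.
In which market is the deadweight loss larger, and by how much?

Market A, by $98.55.

Market A: pre-tax P* = $77, Q* = 228; post-tax Q = 183.45; deadweight loss = $400.95.
Market B: pre-tax P* = $28, Q* = 335; post-tax Q = 301.4; deadweight loss = $302.4.
Difference: $400.95 vs $302.4 → market A is larger by $98.55.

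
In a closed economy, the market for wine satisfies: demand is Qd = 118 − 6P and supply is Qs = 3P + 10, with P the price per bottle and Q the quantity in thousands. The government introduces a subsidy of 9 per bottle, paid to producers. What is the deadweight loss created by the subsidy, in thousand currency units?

Without the subsidy, 118 − 6P = 3P + 10 gives 9P = 108, so P* = 12 and Q* = 46.
With a per-unit subsidy paid to producers, each receives P + 9 per unit sold, so supply becomes Qs = 3(P + 9) + 10.
New equilibrium: consumers pay 9, producers receive 18, Q = 64. (Wedge: Pb − Ps = −9.)
Quantity rises by |ΔQ| = |46 − 64| = 18.
DWL = ½ · t · |ΔQ| = ½ · 9 · 18 = 81.

Deadweight loss = 81 thousand.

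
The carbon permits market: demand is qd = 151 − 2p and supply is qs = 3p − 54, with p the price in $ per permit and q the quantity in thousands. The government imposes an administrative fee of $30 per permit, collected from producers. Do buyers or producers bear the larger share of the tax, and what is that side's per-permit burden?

Before the tax: set 151 − 2p = 3p − 54 → p* = $41, q* = 69.
With the tax collected from producers, supply shifts: qs = 3(p − 30) − 54.
Solving gives q = 33 with buyers paying $59 and producers receiving $29 (the $30 wedge).
Per-permit burden: buyers $18, producers $12.
Buyers take the larger share because demand is less price-elastic here (demand slope 2 vs supply slope 3).
The less price-elastic side of the market bears the larger share of a per-unit tax.

Buyers bear the larger share: $18 per permit.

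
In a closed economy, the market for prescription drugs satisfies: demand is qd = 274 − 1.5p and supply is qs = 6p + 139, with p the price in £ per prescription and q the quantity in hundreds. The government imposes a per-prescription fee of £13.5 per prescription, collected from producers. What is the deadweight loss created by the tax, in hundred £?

Deadweight loss = £109.35 hundred.

Before the tax: set 274 − 1.5p = 6p + 139 → p* = £18, q* = 247.
With the tax collected from producers, supply shifts: qs = 6(p − 13.5) + 139.
Solving gives q = 230.8 with consumers paying £28.8 and producers receiving £15.3 (the £13.5 wedge).
Quantity falls by |ΔQ| = |247 − 230.8| = 16.2.
DWL = ½ · t · |ΔQ| = ½ · 13.5 · 16.2 = £109.35.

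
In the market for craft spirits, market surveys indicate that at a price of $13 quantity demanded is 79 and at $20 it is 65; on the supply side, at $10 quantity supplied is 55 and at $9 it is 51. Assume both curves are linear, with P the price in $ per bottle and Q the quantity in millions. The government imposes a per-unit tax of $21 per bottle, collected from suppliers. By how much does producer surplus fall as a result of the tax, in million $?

Demand slope: (65 − 79)/(20 − 13) = -2, so Qd = 105 − 2P.
Supply slope: (51 − 55)/(9 − 10) = 4, so Qs = 4P + 15.
Without the tax, 105 − 2P = 4P + 15 gives 6P = 90, so P* = $15 and Q* = 75.
With the tax collected from suppliers, supply shifts: Qs = 4(P − 21) + 15.
Solving gives Q = 47 with consumers paying $29 and suppliers receiving $8 (the $21 wedge).
ΔPS is the trapezoid between Q = 47 and Q = 75 of height $7: ½ · (75 + 47) · 7 = $427.

Producer surplus falls by $427 million.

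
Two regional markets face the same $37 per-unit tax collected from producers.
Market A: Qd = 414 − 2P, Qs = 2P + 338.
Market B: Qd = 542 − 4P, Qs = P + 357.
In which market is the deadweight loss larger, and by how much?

Market A, by $136.9.

Market A: pre-tax P* = $19, Q* = 376; post-tax Q = 339; deadweight loss = $684.5.
Market B: pre-tax P* = $37, Q* = 394; post-tax Q = 364.4; deadweight loss = $547.6.
Difference: $684.5 vs $547.6 → market A is larger by $136.9.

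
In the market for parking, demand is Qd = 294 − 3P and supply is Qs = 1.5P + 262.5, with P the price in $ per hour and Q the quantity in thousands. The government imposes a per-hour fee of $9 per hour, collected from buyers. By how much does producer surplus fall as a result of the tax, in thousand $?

Producer surplus falls by $1611 thousand.

Before the tax: set 294 − 3P = 1.5P + 262.5 → P* = $7, Q* = 273.
With the tax collected from buyers, demand (in seller-price terms) shifts: Qd = 294 − 3(P + 9).
New equilibrium: buyers pay $10, producers receive $1, Q = 264. (Wedge: Pb − Ps = 9.)
ΔPS is the trapezoid between Q = 264 and Q = 273 of height $6: ½ · (273 + 264) · 6 = $1611.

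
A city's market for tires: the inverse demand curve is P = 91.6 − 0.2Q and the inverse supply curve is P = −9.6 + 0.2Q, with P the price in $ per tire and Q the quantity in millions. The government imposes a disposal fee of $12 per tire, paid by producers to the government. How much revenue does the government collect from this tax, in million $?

Inverting to Q(P) form: Qd = 458 − 5P; Qs = 5P + 48.
Before the tax: set 458 − 5P = 5P + 48 → P* = $41, Q* = 253.
With the tax collected from producers, supply shifts: Qs = 5(P − 12) + 48.
Solving gives Q = 223 with consumers paying $47 and producers receiving $35 (the $12 wedge).
Revenue = t · Q = 12 · 223 = $2676.

Tax revenue = $2676 million.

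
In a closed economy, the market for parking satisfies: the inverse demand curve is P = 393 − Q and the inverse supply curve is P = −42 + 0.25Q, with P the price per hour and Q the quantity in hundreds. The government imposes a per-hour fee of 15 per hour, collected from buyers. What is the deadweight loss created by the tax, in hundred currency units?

Rewrite in direct form: Qd = 393 − P and Qs = 4P + 168.
Without the tax, 393 − P = 4P + 168 gives 5P = 225, so P* = 45 and Q* = 348.
With the tax collected from buyers, demand (in seller-price terms) shifts: Qd = 393 − (P + 15).
New equilibrium: buyers pay 57, sellers receive 42, Q = 336. (Wedge: Pb − Ps = 15.)
Quantity falls by |ΔQ| = |348 − 336| = 12.
DWL = ½ · t · |ΔQ| = ½ · 15 · 12 = 90.

Deadweight loss = 90 hundred.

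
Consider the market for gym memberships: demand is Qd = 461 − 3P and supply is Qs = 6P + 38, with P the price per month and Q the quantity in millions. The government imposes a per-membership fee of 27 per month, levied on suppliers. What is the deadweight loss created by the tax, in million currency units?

Before the tax: set 461 − 3P = 6P + 38 → P* = 47, Q* = 320.
With the tax collected from suppliers, supply shifts: Qs = 6(P − 27) + 38.
Solving gives Q = 266 with consumers paying 65 and suppliers receiving 38 (the 27 wedge).
Quantity falls by |ΔQ| = |320 − 266| = 54.
DWL = ½ · t · |ΔQ| = ½ · 27 · 54 = 729.

Deadweight loss = 729 million.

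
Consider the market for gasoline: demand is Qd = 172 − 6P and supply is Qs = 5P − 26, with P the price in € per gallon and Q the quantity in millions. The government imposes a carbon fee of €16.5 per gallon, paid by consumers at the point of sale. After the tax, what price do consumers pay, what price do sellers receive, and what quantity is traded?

Before the tax: set 172 − 6P = 5P − 26 → P* = €18, Q* = 64.
With the tax collected from consumers, demand (in seller-price terms) shifts: Qd = 172 − 6(P + 16.5).
Solving gives Q = 19 with consumers paying €25.5 and sellers receiving €9 (the €16.5 wedge).
The less price-elastic side of the market bears the larger share of a per-unit tax.

Consumers pay €25.5; sellers receive €9; quantity = 19.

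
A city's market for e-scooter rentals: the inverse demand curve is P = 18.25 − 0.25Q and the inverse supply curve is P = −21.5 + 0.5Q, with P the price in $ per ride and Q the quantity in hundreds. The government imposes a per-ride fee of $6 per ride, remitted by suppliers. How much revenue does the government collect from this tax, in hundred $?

Inverting to Q(P) form: Qd = 73 − 4P; Qs = 2P + 43.
Without the tax, 73 − 4P = 2P + 43 gives 6P = 30, so P* = $5 and Q* = 53.
With the tax collected from suppliers, supply shifts: Qs = 2(P − 6) + 43.
New equilibrium: buyers pay $7, suppliers receive $1, Q = 45. (Wedge: Pb − Ps = 6.)
Revenue = t · Q = 6 · 45 = $270.

Tax revenue = $270 hundred.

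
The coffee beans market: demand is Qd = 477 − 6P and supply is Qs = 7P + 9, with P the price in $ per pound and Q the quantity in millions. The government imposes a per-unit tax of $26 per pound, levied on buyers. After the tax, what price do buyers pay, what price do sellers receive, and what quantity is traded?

Before the tax: set 477 − 6P = 7P + 9 → P* = $36, Q* = 261.
With the tax collected from buyers, demand (in seller-price terms) shifts: Qd = 477 − 6(P + 26).
New equilibrium: buyers pay $50, sellers receive $24, Q = 177. (Wedge: Pb − Ps = 26.)

Buyers pay $50; sellers receive $24; quantity = 177.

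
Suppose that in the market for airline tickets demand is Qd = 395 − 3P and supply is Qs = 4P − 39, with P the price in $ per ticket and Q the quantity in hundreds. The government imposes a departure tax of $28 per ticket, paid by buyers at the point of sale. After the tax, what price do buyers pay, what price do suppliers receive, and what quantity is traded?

Before the tax: set 395 − 3P = 4P − 39 → P* = $62, Q* = 209.
With the tax collected from buyers, demand (in seller-price terms) shifts: Qd = 395 − 3(P + 28).
Solving gives Q = 161 with buyers paying $78 and suppliers receiving $50 (the $28 wedge).
The less price-elastic side of the market bears the larger share of a per-unit tax.

Buyers pay $78; suppliers receive $50; quantity = 161.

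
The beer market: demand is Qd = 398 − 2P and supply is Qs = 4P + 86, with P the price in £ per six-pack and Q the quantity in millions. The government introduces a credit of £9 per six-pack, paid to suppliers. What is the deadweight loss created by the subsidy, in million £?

Before the subsidy: set 398 − 2P = 4P + 86 → P* = £52, Q* = 294.
With a per-unit subsidy paid to suppliers, each receives P + 9 per unit sold, so supply becomes Qs = 4(P + 9) + 86.
New equilibrium: consumers pay £46, suppliers receive £55, Q = 306. (Wedge: Pb − Ps = −9.)
Quantity rises by |ΔQ| = |294 − 306| = 12.
DWL = ½ · t · |ΔQ| = ½ · 9 · 12 = £54.

Deadweight loss = £54 million.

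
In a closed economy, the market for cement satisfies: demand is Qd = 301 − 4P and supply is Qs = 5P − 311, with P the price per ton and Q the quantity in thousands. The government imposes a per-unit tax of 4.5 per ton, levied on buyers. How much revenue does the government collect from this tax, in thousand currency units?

Before the tax: set 301 − 4P = 5P − 311 → P* = 68, Q* = 29.
With the tax collected from buyers, demand (in seller-price terms) shifts: Qd = 301 − 4(P + 4.5).
Solving gives Q = 19 with buyers paying 70.5 and suppliers receiving 66 (the 4.5 wedge).
Revenue = t · Q = 4.5 · 19 = 85.5.

Tax revenue = 85.5 thousand.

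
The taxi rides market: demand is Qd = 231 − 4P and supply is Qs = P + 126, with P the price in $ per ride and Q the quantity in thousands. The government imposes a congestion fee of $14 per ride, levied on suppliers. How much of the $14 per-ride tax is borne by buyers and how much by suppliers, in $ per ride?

Buyers bear $2.8 per ride; suppliers bear $11.2 per ride.

Before the tax: set 231 − 4P = P + 126 → P* = $21, Q* = 147.
With the tax collected from suppliers, supply shifts: Qs = (P − 14) + 126.
Solving gives Q = 135.8 with buyers paying $23.8 and suppliers receiving $9.8 (the $14 wedge).
Burden on buyers: $2.8; on suppliers: $11.2. (They sum to $14.)
The less price-elastic side of the market bears the larger share of a per-unit tax.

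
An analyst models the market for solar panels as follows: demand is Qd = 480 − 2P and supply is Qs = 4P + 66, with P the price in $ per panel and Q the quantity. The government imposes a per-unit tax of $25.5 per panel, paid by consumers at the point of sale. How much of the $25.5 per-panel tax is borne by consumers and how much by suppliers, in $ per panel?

Before the tax: set 480 − 2P = 4P + 66 → P* = $69, Q* = 342.
With the tax collected from consumers, demand (in seller-price terms) shifts: Qd = 480 − 2(P + 25.5).
New equilibrium: consumers pay $86, suppliers receive $60.5, Q = 308. (Wedge: Pb − Ps = 25.5.)
Burden on consumers: $17; on suppliers: $8.5. (They sum to $25.5.)

Consumers bear $17 per panel; suppliers bear $8.5 per panel.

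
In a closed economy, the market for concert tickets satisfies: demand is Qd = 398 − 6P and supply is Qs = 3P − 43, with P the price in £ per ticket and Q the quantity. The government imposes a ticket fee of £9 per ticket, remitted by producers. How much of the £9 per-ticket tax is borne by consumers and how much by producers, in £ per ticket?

Consumers bear £3 per ticket; producers bear £6 per ticket.

Without the tax, 398 − 6P = 3P − 43 gives 9P = 441, so P* = £49 and Q* = 104.
With the tax collected from producers, supply shifts: Qs = 3(P − 9) − 43.
New equilibrium: consumers pay £52, producers receive £43, Q = 86. (Wedge: Pb − Ps = 9.)
Burden on consumers: £3; on producers: £6. (They sum to £9.)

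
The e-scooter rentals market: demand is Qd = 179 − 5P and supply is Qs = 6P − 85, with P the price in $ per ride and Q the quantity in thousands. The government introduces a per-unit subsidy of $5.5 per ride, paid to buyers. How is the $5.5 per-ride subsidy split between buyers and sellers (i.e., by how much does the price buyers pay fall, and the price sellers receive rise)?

Buyers gain $3 per ride; sellers gain $2.5 per ride.

Without the subsidy, 179 − 5P = 6P − 85 gives 11P = 264, so P* = $24 and Q* = 59.
With a per-unit subsidy paid to buyers, each effectively pays P − 5.5, so demand becomes Qd = 179 − 5(P − 5.5).
Solving gives Q = 74 with buyers paying $21 and sellers receiving $26.5 (the $5.5 wedge).
Gain to buyers: $3; to sellers: $2.5. (They sum to $5.5.)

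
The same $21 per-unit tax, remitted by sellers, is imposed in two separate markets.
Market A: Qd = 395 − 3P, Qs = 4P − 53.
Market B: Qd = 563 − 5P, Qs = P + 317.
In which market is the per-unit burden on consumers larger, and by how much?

Market A: pre-tax P* = $64, Q* = 203; post-tax Q = 167; per-unit burden on consumers = $12.
Market B: pre-tax P* = $41, Q* = 358; post-tax Q = 340.5; per-unit burden on consumers = $3.5.
Difference: $12 vs $3.5 → market A is larger by $8.5.

Market A, by $8.5.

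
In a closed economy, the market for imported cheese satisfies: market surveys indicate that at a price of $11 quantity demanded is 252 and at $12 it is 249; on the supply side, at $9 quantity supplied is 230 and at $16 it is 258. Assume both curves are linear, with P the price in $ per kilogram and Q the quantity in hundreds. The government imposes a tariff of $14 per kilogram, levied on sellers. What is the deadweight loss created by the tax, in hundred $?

Demand slope: (249 − 252)/(12 − 11) = -3, so Qd = 285 − 3P.
Supply slope: (258 − 230)/(16 − 9) = 4, so Qs = 4P + 194.
Without the tax, 285 − 3P = 4P + 194 gives 7P = 91, so P* = $13 and Q* = 246.
With the tax collected from sellers, supply shifts: Qs = 4(P − 14) + 194.
New equilibrium: buyers pay $21, sellers receive $7, Q = 222. (Wedge: Pb − Ps = 14.)
Quantity falls by |ΔQ| = |246 − 222| = 24.
DWL = ½ · t · |ΔQ| = ½ · 14 · 24 = $168.

Deadweight loss = $168 hundred.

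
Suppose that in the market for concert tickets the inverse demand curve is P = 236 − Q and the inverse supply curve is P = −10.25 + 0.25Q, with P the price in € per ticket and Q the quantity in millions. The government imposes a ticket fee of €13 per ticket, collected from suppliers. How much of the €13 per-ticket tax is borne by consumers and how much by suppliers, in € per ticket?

Rewrite in direct form: Qd = 236 − P and Qs = 4P + 41.
Before the tax: set 236 − P = 4P + 41 → P* = €39, Q* = 197.
With the tax collected from suppliers, supply shifts: Qs = 4(P − 13) + 41.
Solving gives Q = 186.6 with consumers paying €49.4 and suppliers receiving €36.4 (the €13 wedge).
Burden on consumers: €10.4; on suppliers: €2.6. (They sum to €13.)

Consumers bear €10.4 per ticket; suppliers bear €2.6 per ticket.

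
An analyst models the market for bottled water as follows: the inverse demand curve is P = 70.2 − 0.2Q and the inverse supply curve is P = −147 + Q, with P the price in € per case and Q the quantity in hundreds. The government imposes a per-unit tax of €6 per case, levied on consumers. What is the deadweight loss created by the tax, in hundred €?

Inverting to Q(P) form: Qd = 351 − 5P; Qs = P + 147.
Without the tax, 351 − 5P = P + 147 gives 6P = 204, so P* = €34 and Q* = 181.
With the tax collected from consumers, demand (in seller-price terms) shifts: Qd = 351 − 5(P + 6).
Solving gives Q = 176 with consumers paying €35 and sellers receiving €29 (the €6 wedge).
Quantity falls by |ΔQ| = |181 − 176| = 5.
DWL = ½ · t · |ΔQ| = ½ · 6 · 5 = €15.

Deadweight loss = €15 hundred.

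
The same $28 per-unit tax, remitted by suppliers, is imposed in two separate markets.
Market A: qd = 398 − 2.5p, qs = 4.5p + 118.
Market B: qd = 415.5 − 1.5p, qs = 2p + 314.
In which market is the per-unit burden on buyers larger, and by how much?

Market A: pre-tax p* = $40, q* = 298; post-tax q = 253; per-unit burden on buyers = $18.
Market B: pre-tax p* = $29, q* = 372; post-tax q = 348; per-unit burden on buyers = $16.
Difference: $18 vs $16 → market A is larger by $2.

Market A, by $2.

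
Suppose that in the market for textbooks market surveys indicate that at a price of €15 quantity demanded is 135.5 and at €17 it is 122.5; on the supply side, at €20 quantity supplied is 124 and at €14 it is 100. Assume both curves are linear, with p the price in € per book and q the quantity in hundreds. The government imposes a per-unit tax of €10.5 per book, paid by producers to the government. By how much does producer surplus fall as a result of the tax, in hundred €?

Producer surplus falls by €669.5 hundred.

Demand slope: (122.5 − 135.5)/(17 − 15) = -6.5, so qd = 233 − 6.5p.
Supply slope: (100 − 124)/(14 − 20) = 4, so qs = 4p + 44.
Before the tax: set 233 − 6.5p = 4p + 44 → p* = €18, q* = 116.
With the tax collected from producers, supply shifts: qs = 4(p − 10.5) + 44.
New equilibrium: consumers pay €22, producers receive €11.5, q = 90. (Wedge: pb − ps = 10.5.)
ΔPS is the trapezoid between Q = 90 and Q = 116 of height €6.5: ½ · (116 + 90) · 6.5 = €669.5.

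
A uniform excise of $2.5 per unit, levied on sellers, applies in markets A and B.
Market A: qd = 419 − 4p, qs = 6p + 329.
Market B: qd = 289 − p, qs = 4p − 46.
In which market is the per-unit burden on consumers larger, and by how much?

Market B, by $0.5.

Market A: pre-tax p* = $9, q* = 383; post-tax q = 377; per-unit burden on consumers = $1.5.
Market B: pre-tax p* = $67, q* = 222; post-tax q = 220; per-unit burden on consumers = $2.
Difference: $1.5 vs $2 → market B is larger by $0.5.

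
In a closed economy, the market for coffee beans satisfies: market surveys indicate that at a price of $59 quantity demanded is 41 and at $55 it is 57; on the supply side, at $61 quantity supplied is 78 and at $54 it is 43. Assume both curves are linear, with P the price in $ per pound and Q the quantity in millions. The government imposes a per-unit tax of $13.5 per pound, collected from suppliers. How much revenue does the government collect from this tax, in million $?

Tax revenue = $310.5 million.

Demand slope: (57 − 41)/(55 − 59) = -4, so Qd = 277 − 4P.
Supply slope: (43 − 78)/(54 − 61) = 5, so Qs = 5P − 227.
Before the tax: set 277 − 4P = 5P − 227 → P* = $56, Q* = 53.
With the tax collected from suppliers, supply shifts: Qs = 5(P − 13.5) − 227.
New equilibrium: buyers pay $63.5, suppliers receive $50, Q = 23. (Wedge: Pb − Ps = 13.5.)
Revenue = t · Q = 13.5 · 23 = $310.5.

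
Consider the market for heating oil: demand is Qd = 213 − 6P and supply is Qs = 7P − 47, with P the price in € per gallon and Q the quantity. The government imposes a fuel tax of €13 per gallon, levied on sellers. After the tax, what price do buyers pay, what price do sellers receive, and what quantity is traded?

Buyers pay €27; sellers receive €14; quantity = 51.

Without the tax, 213 − 6P = 7P − 47 gives 13P = 260, so P* = €20 and Q* = 93.
With the tax collected from sellers, supply shifts: Qs = 7(P − 13) − 47.
Solving gives Q = 51 with buyers paying €27 and sellers receiving €14 (the €13 wedge).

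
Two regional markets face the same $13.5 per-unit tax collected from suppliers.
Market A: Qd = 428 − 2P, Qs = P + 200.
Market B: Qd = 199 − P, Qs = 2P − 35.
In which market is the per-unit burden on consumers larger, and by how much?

Market A: pre-tax P* = $76, Q* = 276; post-tax Q = 267; per-unit burden on consumers = $4.5.
Market B: pre-tax P* = $78, Q* = 121; post-tax Q = 112; per-unit burden on consumers = $9.
Difference: $4.5 vs $9 → market B is larger by $4.5.

Market B, by $4.5.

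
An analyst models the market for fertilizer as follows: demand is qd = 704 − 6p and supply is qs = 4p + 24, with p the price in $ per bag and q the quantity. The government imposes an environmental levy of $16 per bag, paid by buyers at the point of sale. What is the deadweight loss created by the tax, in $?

Deadweight loss = $307.2.

Without the tax, 704 − 6p = 4p + 24 gives 10p = 680, so p* = $68 and q* = 296.
With the tax collected from buyers, demand (in seller-price terms) shifts: qd = 704 − 6(p + 16).
New equilibrium: buyers pay $74.4, producers receive $58.4, q = 257.6. (Wedge: pb − ps = 16.)
Quantity falls by |ΔQ| = |296 − 257.6| = 38.4.
DWL = ½ · t · |ΔQ| = ½ · 16 · 38.4 = $307.2.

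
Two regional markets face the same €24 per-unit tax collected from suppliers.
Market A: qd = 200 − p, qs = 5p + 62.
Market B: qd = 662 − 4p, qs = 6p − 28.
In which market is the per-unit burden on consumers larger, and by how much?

Market A, by €5.6.

Market A: pre-tax p* = €23, q* = 177; post-tax q = 157; per-unit burden on consumers = €20.
Market B: pre-tax p* = €69, q* = 386; post-tax q = 328.4; per-unit burden on consumers = €14.4.
Difference: €20 vs €14.4 → market A is larger by €5.6.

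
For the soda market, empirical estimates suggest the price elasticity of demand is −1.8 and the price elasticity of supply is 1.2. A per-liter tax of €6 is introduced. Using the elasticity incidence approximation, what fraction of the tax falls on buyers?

Buyers' share ≈ 0.4.

Incidence ratio: buyers' share ≈ εs / (εs + |εd|) = 1.2 / (1.2 + 1.8) = 0.4.
Supply is the less elastic side, so buyers bear the smaller share.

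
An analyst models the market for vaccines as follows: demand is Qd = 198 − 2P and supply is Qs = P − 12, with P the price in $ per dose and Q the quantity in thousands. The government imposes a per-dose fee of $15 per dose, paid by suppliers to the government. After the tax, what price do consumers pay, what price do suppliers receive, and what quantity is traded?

Consumers pay $75; suppliers receive $60; quantity = 48.

Before the tax: set 198 − 2P = P − 12 → P* = $70, Q* = 58.
With the tax collected from suppliers, supply shifts: Qs = (P − 15) − 12.
New equilibrium: consumers pay $75, suppliers receive $60, Q = 48. (Wedge: Pb − Ps = 15.)
The less price-elastic side of the market bears the larger share of a per-unit tax.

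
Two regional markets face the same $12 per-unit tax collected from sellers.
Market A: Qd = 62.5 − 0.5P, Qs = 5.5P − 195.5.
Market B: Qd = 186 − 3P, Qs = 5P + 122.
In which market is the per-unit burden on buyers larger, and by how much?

Market A: pre-tax P* = $43, Q* = 41; post-tax Q = 35.5; per-unit burden on buyers = $11.
Market B: pre-tax P* = $8, Q* = 162; post-tax Q = 139.5; per-unit burden on buyers = $7.5.
Difference: $11 vs $7.5 → market A is larger by $3.5.

Market A, by $3.5.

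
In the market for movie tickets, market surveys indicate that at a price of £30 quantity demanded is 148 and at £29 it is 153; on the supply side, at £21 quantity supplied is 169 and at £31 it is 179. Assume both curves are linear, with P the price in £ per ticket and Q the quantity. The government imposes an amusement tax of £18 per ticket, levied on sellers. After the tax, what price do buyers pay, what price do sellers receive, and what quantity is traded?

Demand slope: (153 − 148)/(29 − 30) = -5, so Qd = 298 − 5P.
Supply slope: (179 − 169)/(31 − 21) = 1, so Qs = P + 148.
Without the tax, 298 − 5P = P + 148 gives 6P = 150, so P* = £25 and Q* = 173.
With the tax collected from sellers, supply shifts: Qs = (P − 18) + 148.
Solving gives Q = 158 with buyers paying £28 and sellers receiving £10 (the £18 wedge).
The less price-elastic side of the market bears the larger share of a per-unit tax.

Buyers pay £28; sellers receive £10; quantity = 158.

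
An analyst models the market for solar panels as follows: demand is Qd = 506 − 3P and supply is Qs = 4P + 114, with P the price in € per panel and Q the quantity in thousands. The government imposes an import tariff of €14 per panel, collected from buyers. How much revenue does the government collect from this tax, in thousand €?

Without the tax, 506 − 3P = 4P + 114 gives 7P = 392, so P* = €56 and Q* = 338.
With the tax collected from buyers, demand (in seller-price terms) shifts: Qd = 506 − 3(P + 14).
New equilibrium: buyers pay €64, producers receive €50, Q = 314. (Wedge: Pb − Ps = 14.)
Revenue = t · Q = 14 · 314 = €4396.

Tax revenue = €4396 thousand.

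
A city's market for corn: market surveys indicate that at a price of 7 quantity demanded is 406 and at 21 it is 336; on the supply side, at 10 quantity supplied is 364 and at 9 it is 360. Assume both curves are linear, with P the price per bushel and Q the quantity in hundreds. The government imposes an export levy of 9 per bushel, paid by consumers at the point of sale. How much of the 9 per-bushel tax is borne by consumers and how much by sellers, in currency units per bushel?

Demand slope: (336 − 406)/(21 − 7) = -5, so Qd = 441 − 5P.
Supply slope: (360 − 364)/(9 − 10) = 4, so Qs = 4P + 324.
Without the tax, 441 − 5P = 4P + 324 gives 9P = 117, so P* = 13 and Q* = 376.
With the tax collected from consumers, demand (in seller-price terms) shifts: Qd = 441 − 5(P + 9).
New equilibrium: consumers pay 17, sellers receive 8, Q = 356. (Wedge: Pb − Ps = 9.)
Burden on consumers: 4; on sellers: 5. (They sum to 9.)
The less price-elastic side of the market bears the larger share of a per-unit tax.

Consumers bear 4 per bushel; sellers bear 5 per bushel.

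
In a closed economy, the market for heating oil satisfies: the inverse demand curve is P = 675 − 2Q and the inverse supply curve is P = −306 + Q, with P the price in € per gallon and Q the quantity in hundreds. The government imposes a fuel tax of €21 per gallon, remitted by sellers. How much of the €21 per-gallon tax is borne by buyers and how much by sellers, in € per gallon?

Buyers bear €14 per gallon; sellers bear €7 per gallon.

Inverting to Q(P) form: Qd = 337.5 − 0.5P; Qs = P + 306.
Before the tax: set 337.5 − 0.5P = P + 306 → P* = €21, Q* = 327.
With the tax collected from sellers, supply shifts: Qs = (P − 21) + 306.
New equilibrium: buyers pay €35, sellers receive €14, Q = 320. (Wedge: Pb − Ps = 21.)
Burden on buyers: €14; on sellers: €7. (They sum to €21.)
The less price-elastic side of the market bears the larger share of a per-unit tax.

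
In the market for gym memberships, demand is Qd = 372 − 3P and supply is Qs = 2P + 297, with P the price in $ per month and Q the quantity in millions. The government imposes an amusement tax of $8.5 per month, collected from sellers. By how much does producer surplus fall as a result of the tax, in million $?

Producer surplus falls by $1641.69 million.

Before the tax: set 372 − 3P = 2P + 297 → P* = $15, Q* = 327.
With the tax collected from sellers, supply shifts: Qs = 2(P − 8.5) + 297.
Solving gives Q = 316.8 with buyers paying $18.4 and sellers receiving $9.9 (the $8.5 wedge).
ΔPS is the trapezoid between Q = 316.8 and Q = 327 of height $5.1: ½ · (327 + 316.8) · 5.1 = $1641.69.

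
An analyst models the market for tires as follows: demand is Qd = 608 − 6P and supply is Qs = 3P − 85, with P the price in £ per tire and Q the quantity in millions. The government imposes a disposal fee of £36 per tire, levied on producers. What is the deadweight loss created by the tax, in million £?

Deadweight loss = £1296 million.

Before the tax: set 608 − 6P = 3P − 85 → P* = £77, Q* = 146.
With the tax collected from producers, supply shifts: Qs = 3(P − 36) − 85.
Solving gives Q = 74 with buyers paying £89 and producers receiving £53 (the £36 wedge).
Quantity falls by |ΔQ| = |146 − 74| = 72.
DWL = ½ · t · |ΔQ| = ½ · 36 · 72 = £1296.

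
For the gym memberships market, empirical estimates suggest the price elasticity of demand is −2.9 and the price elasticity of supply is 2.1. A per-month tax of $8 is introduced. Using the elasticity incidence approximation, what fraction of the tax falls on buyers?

Incidence ratio: buyers' share ≈ εs / (εs + |εd|) = 2.1 / (2.1 + 2.9) = 0.42.
Supply is the less elastic side, so buyers bear the smaller share.

Buyers' share ≈ 0.42.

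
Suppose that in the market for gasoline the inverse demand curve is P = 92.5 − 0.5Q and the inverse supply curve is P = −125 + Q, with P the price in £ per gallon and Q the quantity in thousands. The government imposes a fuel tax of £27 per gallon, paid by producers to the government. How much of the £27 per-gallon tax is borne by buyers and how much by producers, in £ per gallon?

Buyers bear £9 per gallon; producers bear £18 per gallon.

Inverting to Q(P) form: Qd = 185 − 2P; Qs = P + 125.
Without the tax, 185 − 2P = P + 125 gives 3P = 60, so P* = £20 and Q* = 145.
With the tax collected from producers, supply shifts: Qs = (P − 27) + 125.
Solving gives Q = 127 with buyers paying £29 and producers receiving £2 (the £27 wedge).
Burden on buyers: £9; on producers: £18. (They sum to £27.)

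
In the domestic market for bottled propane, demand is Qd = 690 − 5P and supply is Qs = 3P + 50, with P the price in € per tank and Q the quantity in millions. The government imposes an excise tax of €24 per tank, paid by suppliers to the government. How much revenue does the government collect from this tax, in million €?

Before the tax: set 690 − 5P = 3P + 50 → P* = €80, Q* = 290.
With the tax collected from suppliers, supply shifts: Qs = 3(P − 24) + 50.
New equilibrium: buyers pay €89, suppliers receive €65, Q = 245. (Wedge: Pb − Ps = 24.)
Revenue = t · Q = 24 · 245 = €5880.

Tax revenue = €5880 million.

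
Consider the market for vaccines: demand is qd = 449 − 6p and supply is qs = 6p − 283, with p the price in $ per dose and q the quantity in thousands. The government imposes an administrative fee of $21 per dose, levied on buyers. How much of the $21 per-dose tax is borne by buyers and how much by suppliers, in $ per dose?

Buyers bear $10.5 per dose; suppliers bear $10.5 per dose.

Without the tax, 449 − 6p = 6p − 283 gives 12p = 732, so p* = $61 and q* = 83.
With the tax collected from buyers, demand (in seller-price terms) shifts: qd = 449 − 6(p + 21).
New equilibrium: buyers pay $71.5, suppliers receive $50.5, q = 20. (Wedge: pb − ps = 21.)
Burden on buyers: $10.5; on suppliers: $10.5. (They sum to $21.)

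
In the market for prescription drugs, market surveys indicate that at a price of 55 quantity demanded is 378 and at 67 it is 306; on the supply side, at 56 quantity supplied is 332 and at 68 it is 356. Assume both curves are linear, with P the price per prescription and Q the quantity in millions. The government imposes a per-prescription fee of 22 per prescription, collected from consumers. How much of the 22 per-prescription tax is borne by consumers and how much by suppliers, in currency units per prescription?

Consumers bear 5.5 per prescription; suppliers bear 16.5 per prescription.

Demand slope: (306 − 378)/(67 − 55) = -6, so Qd = 708 − 6P.
Supply slope: (356 − 332)/(68 − 56) = 2, so Qs = 2P + 220.
Without the tax, 708 − 6P = 2P + 220 gives 8P = 488, so P* = 61 and Q* = 342.
With the tax collected from consumers, demand (in seller-price terms) shifts: Qd = 708 − 6(P + 22).
Solving gives Q = 309 with consumers paying 66.5 and suppliers receiving 44.5 (the 22 wedge).
Burden on consumers: 5.5; on suppliers: 16.5. (They sum to 22.)
The less price-elastic side of the market bears the larger share of a per-unit tax.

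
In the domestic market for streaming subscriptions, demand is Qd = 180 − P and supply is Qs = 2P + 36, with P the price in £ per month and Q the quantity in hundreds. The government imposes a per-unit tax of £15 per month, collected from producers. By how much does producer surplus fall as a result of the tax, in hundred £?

Before the tax: set 180 − P = 2P + 36 → P* = £48, Q* = 132.
With the tax collected from producers, supply shifts: Qs = 2(P − 15) + 36.
Solving gives Q = 122 with buyers paying £58 and producers receiving £43 (the £15 wedge).
ΔPS is the trapezoid between Q = 122 and Q = 132 of height £5: ½ · (132 + 122) · 5 = £635.

Producer surplus falls by £635 hundred.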